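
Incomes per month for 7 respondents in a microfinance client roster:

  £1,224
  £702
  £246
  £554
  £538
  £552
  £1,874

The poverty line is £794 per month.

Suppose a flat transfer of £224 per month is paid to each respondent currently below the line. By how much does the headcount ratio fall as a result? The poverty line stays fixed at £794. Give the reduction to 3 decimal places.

Before: below the line — £246, £538, £552, £554, £702; headcount ratio = 0.71429.
After the £224 transfer: below the line — £470, £762, £776, £778; headcount ratio = 0.57143.
Reduction = 0.71429 − 0.57143 = 0.143.

0.143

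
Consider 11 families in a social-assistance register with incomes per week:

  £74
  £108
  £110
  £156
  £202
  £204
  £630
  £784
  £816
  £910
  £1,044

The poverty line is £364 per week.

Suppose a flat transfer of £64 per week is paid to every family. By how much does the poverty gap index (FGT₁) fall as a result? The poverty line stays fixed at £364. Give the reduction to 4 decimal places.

0.0959

Before: below the line — £74, £108, £110, £156, £202, £204; poverty gap index (FGT₁) = 0.332168.
After the £64 transfer: below the line — £138, £172, £174, £220, £266, £268; poverty gap index (FGT₁) = 0.236264.
Reduction = 0.332168 − 0.236264 = 0.0959.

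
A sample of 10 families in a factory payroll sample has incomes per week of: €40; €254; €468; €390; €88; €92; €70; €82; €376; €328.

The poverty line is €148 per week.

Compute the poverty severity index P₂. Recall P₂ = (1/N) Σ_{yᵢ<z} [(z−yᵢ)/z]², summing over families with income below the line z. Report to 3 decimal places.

0.132

Below the line: €40, €70, €82, €88, €92 (q = 5 of N = 10).
Relative gaps: (148−40)/148 = 0.7297; (148−70)/148 = 0.5270; (148−82)/148 = 0.4459; (148−88)/148 = 0.4054; (148−92)/148 = 0.3784.
Squared: 0.5325; 0.2778; 0.1989; 0.1644; 0.1432.
Sum = 1.316654; P₂ = 1.316654 / 10 = 0.132.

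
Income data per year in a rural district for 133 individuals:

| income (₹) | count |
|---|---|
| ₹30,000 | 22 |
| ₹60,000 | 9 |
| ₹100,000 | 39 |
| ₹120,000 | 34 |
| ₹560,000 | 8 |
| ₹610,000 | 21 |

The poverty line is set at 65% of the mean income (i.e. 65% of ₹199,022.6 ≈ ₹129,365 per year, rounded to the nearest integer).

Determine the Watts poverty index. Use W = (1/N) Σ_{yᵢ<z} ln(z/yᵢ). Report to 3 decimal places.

Below z: 22×₹30,000, 9×₹60,000, 39×₹100,000, 34×₹120,000 (q = 104 of N = 133).
Log shortfalls: ln(129365/30000) = 1.4614 (×22); ln(129365/60000) = 0.7683 (×9); ln(129365/100000) = 0.2575 (×39); ln(129365/120000) = 0.0751 (×34).
W = 51.662538 / 133 = 0.388.

0.388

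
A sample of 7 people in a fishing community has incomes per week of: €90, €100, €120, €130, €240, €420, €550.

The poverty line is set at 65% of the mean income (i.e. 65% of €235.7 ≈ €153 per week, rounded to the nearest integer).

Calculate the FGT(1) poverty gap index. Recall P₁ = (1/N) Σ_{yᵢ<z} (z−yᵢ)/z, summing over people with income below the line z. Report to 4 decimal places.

0.1606

Below z: €90, €100, €120, €130 (q = 4 of N = 7).
Gap ratios (z−y)/z: (153−90)/153 = 0.4118; (153−100)/153 = 0.3464; (153−120)/153 = 0.2157; (153−130)/153 = 0.1503.
Sum of shortfalls = 1.124183; P₁ averages over all N: 1.124183 / 7 = 0.1606.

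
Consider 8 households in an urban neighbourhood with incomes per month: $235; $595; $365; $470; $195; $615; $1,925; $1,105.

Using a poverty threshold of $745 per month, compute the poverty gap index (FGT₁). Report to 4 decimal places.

0.3347

Below z: $195, $235, $365, $470, $595, $615 (q = 6 of N = 8).
Shortfall ratios: (745−195)/745 = 0.7383; (745−235)/745 = 0.6846; (745−365)/745 = 0.5101; (745−470)/745 = 0.3691; (745−595)/745 = 0.2013; (745−615)/745 = 0.1745.
Sum of shortfalls = 2.677852; P₁ averages over all N: 2.677852 / 8 = 0.3347.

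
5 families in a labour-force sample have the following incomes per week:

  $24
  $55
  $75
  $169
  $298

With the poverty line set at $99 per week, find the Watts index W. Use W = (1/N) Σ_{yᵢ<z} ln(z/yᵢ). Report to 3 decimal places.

0.456

Below z: $24, $55, $75 (q = 3 of N = 5).
Log shortfalls: ln(99/24) = 1.4171; ln(99/55) = 0.5878; ln(99/75) = 0.2776.
W = 2.282484 / 5 = 0.456.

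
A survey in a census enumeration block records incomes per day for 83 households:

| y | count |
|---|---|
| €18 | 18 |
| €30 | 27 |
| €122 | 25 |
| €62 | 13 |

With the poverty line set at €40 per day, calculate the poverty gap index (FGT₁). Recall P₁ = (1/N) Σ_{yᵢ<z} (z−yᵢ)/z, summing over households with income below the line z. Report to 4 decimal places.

0.2006

Incomes under z: 18×€18, 27×€30 (q = 45 of N = 83).
Shortfall ratios: (40−18)/40 = 0.5500 (×18); (40−30)/40 = 0.2500 (×27).
Σ = 16.650000. Dividing by the full population N = 83 gives P₁ = 0.2006.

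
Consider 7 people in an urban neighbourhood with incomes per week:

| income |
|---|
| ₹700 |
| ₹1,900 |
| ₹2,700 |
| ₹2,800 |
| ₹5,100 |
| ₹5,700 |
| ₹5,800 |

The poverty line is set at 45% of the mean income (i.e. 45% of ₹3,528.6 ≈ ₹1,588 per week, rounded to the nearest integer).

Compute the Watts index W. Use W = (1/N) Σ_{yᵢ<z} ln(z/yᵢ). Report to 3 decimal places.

0.117

Incomes under z: ₹700 (q = 1 of N = 7).
Log shortfalls: ln(1588/700) = 0.8192.
W = 0.819150 / 7 = 0.117.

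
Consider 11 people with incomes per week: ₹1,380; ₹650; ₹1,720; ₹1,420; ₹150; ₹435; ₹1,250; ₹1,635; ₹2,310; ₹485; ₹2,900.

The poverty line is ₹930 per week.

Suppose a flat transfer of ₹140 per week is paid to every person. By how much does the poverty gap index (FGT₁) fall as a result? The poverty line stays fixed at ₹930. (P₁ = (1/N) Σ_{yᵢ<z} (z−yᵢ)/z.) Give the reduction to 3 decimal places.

0.055

Before: below the line — ₹150, ₹435, ₹485, ₹650; poverty gap index (FGT₁) = 0.19550.
After the ₹140 transfer: below the line — ₹290, ₹575, ₹625, ₹790; poverty gap index (FGT₁) = 0.14076.
Reduction = 0.19550 − 0.14076 = 0.055.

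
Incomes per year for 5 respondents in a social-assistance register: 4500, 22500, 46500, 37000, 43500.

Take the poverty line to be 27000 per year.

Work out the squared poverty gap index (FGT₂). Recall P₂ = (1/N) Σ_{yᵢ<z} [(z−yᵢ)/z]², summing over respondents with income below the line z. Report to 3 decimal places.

Incomes under z: 4500, 22500 (q = 2 of N = 5).
Normalized shortfalls: (27000−4500)/27000 = 0.8333; (27000−22500)/27000 = 0.1667.
Squared: 0.6944; 0.0278.
Sum = 0.722222; P₂ = 0.722222 / 5 = 0.144.

0.144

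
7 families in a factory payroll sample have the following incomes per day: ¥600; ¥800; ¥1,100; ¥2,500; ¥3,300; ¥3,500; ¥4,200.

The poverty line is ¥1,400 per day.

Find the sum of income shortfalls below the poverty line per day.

¥1,700

Poor units: ¥600, ¥800, ¥1,100 (q = 3 of N = 7).
Individual gaps: 1400−600 = 800; 1400−800 = 600; 1400−1100 = 300.
Aggregate gap = ¥1,700.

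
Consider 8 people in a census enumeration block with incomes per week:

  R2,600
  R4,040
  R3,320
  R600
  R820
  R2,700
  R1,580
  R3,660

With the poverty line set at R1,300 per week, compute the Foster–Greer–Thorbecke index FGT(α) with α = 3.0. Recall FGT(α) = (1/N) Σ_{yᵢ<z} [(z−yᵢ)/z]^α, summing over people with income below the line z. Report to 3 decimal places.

Below the line: R600, R820 (q = 2 of N = 8).
Relative gaps: (1300−600)/1300 = 0.5385; (1300−820)/1300 = 0.3692.
Raised to α = 3.0: 0.15612; 0.05034.
Sum = 0.206460; FGT(3.0) = 0.206460 / 8 = 0.026.

0.026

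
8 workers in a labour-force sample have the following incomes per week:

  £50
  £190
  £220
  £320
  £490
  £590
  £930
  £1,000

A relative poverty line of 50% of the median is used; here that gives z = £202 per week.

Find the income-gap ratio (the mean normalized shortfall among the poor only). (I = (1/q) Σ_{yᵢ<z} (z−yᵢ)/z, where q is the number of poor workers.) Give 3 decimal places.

0.406

Incomes under z: £50, £190 (q = 2 of N = 8).
Relative gaps: 0.7525, 0.0594; sum = 0.811881.
The income-gap ratio divides by q (the poor only): 0.811881 / 2 = 0.406.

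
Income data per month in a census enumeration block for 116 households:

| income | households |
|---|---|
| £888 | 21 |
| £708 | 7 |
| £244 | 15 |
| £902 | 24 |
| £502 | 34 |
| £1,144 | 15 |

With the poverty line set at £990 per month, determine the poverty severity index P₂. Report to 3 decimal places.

0.153

Incomes under z: 15×£244, 34×£502, 7×£708, 21×£888, 24×£902 (q = 101 of N = 116).
Shortfall ratios: (990−244)/990 = 0.7535 (×15); (990−502)/990 = 0.4929 (×34); (990−708)/990 = 0.2848 (×7); (990−888)/990 = 0.1030 (×21); (990−902)/990 = 0.0889 (×24).
Squared: 0.5678 (×15); 0.2430 (×34); 0.0811 (×7); 0.0106 (×21); 0.0079 (×24).
Sum = 17.759049; P₂ = 17.759049 / 116 = 0.153.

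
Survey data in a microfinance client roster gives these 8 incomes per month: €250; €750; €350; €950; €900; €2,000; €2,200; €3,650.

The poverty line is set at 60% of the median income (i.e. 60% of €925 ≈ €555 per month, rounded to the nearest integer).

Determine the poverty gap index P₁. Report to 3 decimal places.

0.115

Incomes under z: €250, €350 (q = 2 of N = 8).
Normalized shortfalls: (555−250)/555 = 0.5495; (555−350)/555 = 0.3694.
Sum of shortfalls = 0.918919; P₁ averages over all N: 0.918919 / 8 = 0.115.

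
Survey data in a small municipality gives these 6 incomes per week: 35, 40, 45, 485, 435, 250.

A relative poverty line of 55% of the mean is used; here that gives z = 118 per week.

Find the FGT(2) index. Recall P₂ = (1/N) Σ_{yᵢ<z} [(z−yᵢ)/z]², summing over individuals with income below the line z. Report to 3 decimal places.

0.219

Incomes under z: 35, 40, 45 (q = 3 of N = 6).
Shortfall ratios: (118−35)/118 = 0.7034; (118−40)/118 = 0.6610; (118−45)/118 = 0.6186.
Squared: 0.4948; 0.4369; 0.3827.
Sum = 1.314421; P₂ = 1.314421 / 6 = 0.219.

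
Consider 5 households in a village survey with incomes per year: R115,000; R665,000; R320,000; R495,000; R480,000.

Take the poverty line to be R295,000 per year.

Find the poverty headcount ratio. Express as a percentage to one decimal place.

1 of the 5 households have income below R295,000.
H = 1/5 = 20.0%.

20.0%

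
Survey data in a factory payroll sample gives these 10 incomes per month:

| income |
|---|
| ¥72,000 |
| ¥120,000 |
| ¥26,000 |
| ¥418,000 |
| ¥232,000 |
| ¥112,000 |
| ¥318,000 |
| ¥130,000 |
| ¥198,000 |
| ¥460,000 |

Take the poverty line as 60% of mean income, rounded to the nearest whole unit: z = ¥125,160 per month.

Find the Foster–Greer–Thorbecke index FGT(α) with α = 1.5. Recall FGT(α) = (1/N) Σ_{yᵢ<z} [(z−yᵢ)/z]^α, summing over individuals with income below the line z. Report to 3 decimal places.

0.102

Below z: ¥26,000, ¥72,000, ¥112,000, ¥120,000 (q = 4 of N = 10).
Normalized shortfalls: (125160−26000)/125160 = 0.7923; (125160−72000)/125160 = 0.4247; (125160−112000)/125160 = 0.1051; (125160−120000)/125160 = 0.0412.
Raised to α = 1.5: 0.70519; 0.27681; 0.03409; 0.00837.
Sum = 1.024464; FGT(1.5) = 1.024464 / 10 = 0.102.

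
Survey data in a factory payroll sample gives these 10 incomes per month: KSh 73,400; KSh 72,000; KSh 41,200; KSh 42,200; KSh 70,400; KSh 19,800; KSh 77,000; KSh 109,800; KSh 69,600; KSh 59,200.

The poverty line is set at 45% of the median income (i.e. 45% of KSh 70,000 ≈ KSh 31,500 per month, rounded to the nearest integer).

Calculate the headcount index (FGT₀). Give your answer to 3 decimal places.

1 of the 10 families have income below KSh 31,500.
H = 1/10 = 0.100.

0.100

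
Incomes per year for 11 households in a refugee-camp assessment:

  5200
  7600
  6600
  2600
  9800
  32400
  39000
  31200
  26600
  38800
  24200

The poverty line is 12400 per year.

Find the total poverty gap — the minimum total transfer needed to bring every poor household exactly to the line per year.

30200

Below the line: 2600, 5200, 6600, 7600, 9800 (q = 5 of N = 11).
Individual gaps: 12400−2600 = 9800; 12400−5200 = 7200; 12400−6600 = 5800; 12400−7600 = 4800; 12400−9800 = 2600.
Aggregate gap = 30200.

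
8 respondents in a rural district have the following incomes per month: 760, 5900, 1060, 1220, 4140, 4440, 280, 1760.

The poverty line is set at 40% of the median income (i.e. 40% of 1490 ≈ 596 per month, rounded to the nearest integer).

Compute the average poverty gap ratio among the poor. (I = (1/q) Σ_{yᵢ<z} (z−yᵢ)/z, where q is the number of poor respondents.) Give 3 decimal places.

Poor units: 280 (q = 1 of N = 8).
Relative gaps: 0.5302; sum = 0.530201.
The income-gap ratio divides by q (the poor only): 0.530201 / 1 = 0.530.

0.530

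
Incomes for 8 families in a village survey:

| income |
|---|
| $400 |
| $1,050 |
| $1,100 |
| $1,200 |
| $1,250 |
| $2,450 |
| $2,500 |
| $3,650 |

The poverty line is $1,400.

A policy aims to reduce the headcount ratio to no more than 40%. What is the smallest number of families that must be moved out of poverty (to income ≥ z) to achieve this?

Currently q = 5 of N = 8 are below the line (H = 0.625).
A headcount ratio of at most 40% allows at most ⌊0.40 × 8⌋ = 3 poor families.
So at least 5 − 3 = 2 must be lifted.

2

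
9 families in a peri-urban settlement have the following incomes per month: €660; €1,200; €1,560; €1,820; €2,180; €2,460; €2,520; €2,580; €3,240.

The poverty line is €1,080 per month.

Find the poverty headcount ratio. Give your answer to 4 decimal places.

0.1111

1 of the 9 families have income below €1,080.
H = 1/9 = 0.1111.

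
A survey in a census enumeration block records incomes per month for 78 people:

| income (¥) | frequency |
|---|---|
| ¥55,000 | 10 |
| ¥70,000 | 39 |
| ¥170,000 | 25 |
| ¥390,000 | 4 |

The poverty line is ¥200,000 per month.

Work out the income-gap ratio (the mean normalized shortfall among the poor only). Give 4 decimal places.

Below the line: 10×¥55,000, 39×¥70,000, 25×¥170,000 (q = 74 of N = 78).
Shortfall ratios (z−y)/z: 0.7250 (×10), 0.6500 (×39), 0.1500 (×25); sum = 36.350000.
The income-gap ratio divides by q (the poor only): 36.350000 / 74 = 0.4912.

0.4912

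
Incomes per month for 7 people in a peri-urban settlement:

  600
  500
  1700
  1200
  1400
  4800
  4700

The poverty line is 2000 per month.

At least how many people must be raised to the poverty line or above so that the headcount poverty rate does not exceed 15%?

5 of the 7 people are poor, so H = 5/7 = 0.714.
A headcount ratio of at most 15% allows at most ⌊0.15 × 7⌋ = 1 poor people.
So at least 5 − 1 = 4 must be lifted.

4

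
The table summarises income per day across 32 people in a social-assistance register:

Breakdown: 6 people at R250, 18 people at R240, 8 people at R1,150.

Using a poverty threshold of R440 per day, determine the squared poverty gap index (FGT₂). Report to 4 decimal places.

Below z: 18×R240, 6×R250 (q = 24 of N = 32).
Shortfall ratios: (440−240)/440 = 0.4545 (×18); (440−250)/440 = 0.4318 (×6).
Squared: 0.2066 (×18); 0.1865 (×6).
Sum = 4.837810; P₂ = 4.837810 / 32 = 0.1512.

0.1512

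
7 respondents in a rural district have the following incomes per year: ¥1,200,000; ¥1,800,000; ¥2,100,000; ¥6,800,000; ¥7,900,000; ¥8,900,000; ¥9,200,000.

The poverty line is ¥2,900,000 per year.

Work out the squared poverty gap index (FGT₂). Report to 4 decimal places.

0.0805

Below z: ¥1,200,000, ¥1,800,000, ¥2,100,000 (q = 3 of N = 7).
Normalized shortfalls: (2900000−1200000)/2900000 = 0.5862; (2900000−1800000)/2900000 = 0.3793; (2900000−2100000)/2900000 = 0.2759.
Squared: 0.3436; 0.1439; 0.0761.
Sum = 0.563615; P₂ = 0.563615 / 7 = 0.0805.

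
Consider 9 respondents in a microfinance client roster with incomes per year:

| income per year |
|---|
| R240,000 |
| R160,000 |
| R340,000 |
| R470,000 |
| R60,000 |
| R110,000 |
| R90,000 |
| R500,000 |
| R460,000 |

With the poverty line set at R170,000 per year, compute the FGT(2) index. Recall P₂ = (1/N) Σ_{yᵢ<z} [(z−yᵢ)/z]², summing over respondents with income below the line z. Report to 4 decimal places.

Poor units: R60,000, R90,000, R110,000, R160,000 (q = 4 of N = 9).
Gap ratios (z−y)/z: (170000−60000)/170000 = 0.6471; (170000−90000)/170000 = 0.4706; (170000−110000)/170000 = 0.3529; (170000−160000)/170000 = 0.0588.
Squared: 0.4187; 0.2215; 0.1246; 0.0035.
Sum = 0.768166; P₂ = 0.768166 / 9 = 0.0854.

0.0854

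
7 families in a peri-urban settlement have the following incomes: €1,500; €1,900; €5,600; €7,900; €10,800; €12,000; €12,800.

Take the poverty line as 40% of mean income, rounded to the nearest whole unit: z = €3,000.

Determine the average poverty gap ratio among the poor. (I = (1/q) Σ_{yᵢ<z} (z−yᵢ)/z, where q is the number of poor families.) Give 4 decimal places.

0.4333

Below the line: €1,500, €1,900 (q = 2 of N = 7).
Relative gaps: 0.5000, 0.3667; sum = 0.866667.
The income-gap ratio divides by q (the poor only): 0.866667 / 2 = 0.4333.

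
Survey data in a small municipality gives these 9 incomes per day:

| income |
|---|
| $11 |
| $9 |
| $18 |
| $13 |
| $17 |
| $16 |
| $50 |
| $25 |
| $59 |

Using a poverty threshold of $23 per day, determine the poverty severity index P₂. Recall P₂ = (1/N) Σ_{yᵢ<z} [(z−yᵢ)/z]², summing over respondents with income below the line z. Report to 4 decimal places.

0.1155

Below z: $9, $11, $13, $16, $17, $18 (q = 6 of N = 9).
Relative gaps: (23−9)/23 = 0.6087; (23−11)/23 = 0.5217; (23−13)/23 = 0.4348; (23−16)/23 = 0.3043; (23−17)/23 = 0.2609; (23−18)/23 = 0.2174.
Squared: 0.3705; 0.2722; 0.1890; 0.0926; 0.0681; 0.0473.
Sum = 1.039698; P₂ = 1.039698 / 9 = 0.1155.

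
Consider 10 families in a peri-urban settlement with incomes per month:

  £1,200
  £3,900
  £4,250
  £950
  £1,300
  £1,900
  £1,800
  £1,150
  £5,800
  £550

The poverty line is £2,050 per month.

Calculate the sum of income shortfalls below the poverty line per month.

£5,500

Incomes under z: £550, £950, £1,150, £1,200, £1,300, £1,800, £1,900 (q = 7 of N = 10).
Individual gaps: 2050−550 = 1500; 2050−950 = 1100; 2050−1150 = 900; 2050−1200 = 850; 2050−1300 = 750; 2050−1800 = 250; 2050−1900 = 150.
Aggregate gap = £5,500.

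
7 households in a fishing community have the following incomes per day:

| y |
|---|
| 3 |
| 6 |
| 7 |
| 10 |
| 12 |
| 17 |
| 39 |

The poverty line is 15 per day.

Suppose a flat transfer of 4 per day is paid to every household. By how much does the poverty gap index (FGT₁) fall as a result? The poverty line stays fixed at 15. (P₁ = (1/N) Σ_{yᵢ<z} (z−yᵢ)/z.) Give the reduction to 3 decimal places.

Before: below the line — 3, 6, 7, 10, 12; poverty gap index (FGT₁) = 0.35238.
After the 4 transfer: below the line — 7, 10, 11, 14; poverty gap index (FGT₁) = 0.17143.
Reduction = 0.35238 − 0.17143 = 0.181.

0.181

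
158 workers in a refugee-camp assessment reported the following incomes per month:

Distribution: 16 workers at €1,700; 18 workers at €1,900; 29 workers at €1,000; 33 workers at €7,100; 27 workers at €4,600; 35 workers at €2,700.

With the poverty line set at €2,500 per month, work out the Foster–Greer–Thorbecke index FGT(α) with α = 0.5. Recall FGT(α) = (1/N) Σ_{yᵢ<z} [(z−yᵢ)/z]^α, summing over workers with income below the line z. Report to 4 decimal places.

0.2553

Below the line: 29×€1,000, 16×€1,700, 18×€1,900 (q = 63 of N = 158).
Normalized shortfalls: (2500−1000)/2500 = 0.6000 (×29); (2500−1700)/2500 = 0.3200 (×16); (2500−1900)/2500 = 0.2400 (×18).
Raised to α = 0.5: 0.77460 (×29); 0.56569 (×16); 0.48990 (×18).
Sum = 40.332433; FGT(0.5) = 40.332433 / 158 = 0.2553.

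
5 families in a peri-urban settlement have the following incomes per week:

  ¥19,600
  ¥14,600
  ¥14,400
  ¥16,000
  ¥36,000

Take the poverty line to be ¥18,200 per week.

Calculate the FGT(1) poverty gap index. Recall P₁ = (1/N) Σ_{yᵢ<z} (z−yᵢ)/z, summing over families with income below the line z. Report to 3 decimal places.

0.105

Incomes under z: ¥14,400, ¥14,600, ¥16,000 (q = 3 of N = 5).
Normalized shortfalls: (18200−14400)/18200 = 0.2088; (18200−14600)/18200 = 0.1978; (18200−16000)/18200 = 0.1209.
Σ = 0.527473. Dividing by the full population N = 5 gives P₁ = 0.105.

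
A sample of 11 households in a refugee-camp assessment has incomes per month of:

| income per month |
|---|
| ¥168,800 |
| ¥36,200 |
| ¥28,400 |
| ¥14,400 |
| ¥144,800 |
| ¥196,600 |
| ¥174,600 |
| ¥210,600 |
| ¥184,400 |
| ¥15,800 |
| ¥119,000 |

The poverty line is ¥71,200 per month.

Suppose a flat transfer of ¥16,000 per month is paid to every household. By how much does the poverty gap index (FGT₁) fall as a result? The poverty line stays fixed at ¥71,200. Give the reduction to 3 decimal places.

Before: below the line — ¥14,400, ¥15,800, ¥28,400, ¥36,200; poverty gap index (FGT₁) = 0.24259.
After the ¥16,000 transfer: below the line — ¥30,400, ¥31,800, ¥44,400, ¥52,200; poverty gap index (FGT₁) = 0.16088.
Reduction = 0.24259 − 0.16088 = 0.082.

0.082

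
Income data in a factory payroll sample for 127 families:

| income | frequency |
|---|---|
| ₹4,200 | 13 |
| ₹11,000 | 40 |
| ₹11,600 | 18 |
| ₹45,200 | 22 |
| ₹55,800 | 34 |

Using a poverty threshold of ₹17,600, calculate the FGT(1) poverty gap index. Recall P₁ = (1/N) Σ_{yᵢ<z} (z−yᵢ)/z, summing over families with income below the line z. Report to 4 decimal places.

Below the line: 13×₹4,200, 40×₹11,000, 18×₹11,600 (q = 71 of N = 127).
Gap ratios (z−y)/z: (17600−4200)/17600 = 0.7614 (×13); (17600−11000)/17600 = 0.3750 (×40); (17600−11600)/17600 = 0.3409 (×18).
Sum of shortfalls = 31.034091; P₁ averages over all N: 31.034091 / 127 = 0.2444.

0.2444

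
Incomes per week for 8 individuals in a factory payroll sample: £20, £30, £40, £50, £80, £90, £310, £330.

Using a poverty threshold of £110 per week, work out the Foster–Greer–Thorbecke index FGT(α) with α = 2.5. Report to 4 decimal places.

Incomes under z: £20, £30, £40, £50, £80, £90 (q = 6 of N = 8).
Normalized shortfalls: (110−20)/110 = 0.8182; (110−30)/110 = 0.7273; (110−40)/110 = 0.6364; (110−50)/110 = 0.5455; (110−80)/110 = 0.2727; (110−90)/110 = 0.1818.
Raised to α = 2.5: 0.60551; 0.45107; 0.32305; 0.21973; 0.03884; 0.01410.
Sum = 1.652302; FGT(2.5) = 1.652302 / 8 = 0.2065.

0.2065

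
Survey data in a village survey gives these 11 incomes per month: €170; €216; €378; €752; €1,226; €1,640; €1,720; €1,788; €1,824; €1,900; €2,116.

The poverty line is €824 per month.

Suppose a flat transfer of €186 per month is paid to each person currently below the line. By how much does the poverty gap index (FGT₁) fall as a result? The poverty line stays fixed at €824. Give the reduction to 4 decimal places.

0.0695

Before: below the line — €170, €216, €378, €752; poverty gap index (FGT₁) = 0.196381.
After the €186 transfer: below the line — €356, €402, €564; poverty gap index (FGT₁) = 0.126876.
Reduction = 0.196381 − 0.126876 = 0.0695.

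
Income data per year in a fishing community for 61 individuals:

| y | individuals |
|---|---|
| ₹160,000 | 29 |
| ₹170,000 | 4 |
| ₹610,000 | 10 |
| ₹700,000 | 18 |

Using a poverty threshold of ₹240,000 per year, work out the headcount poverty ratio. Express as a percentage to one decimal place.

54.1%

33 of the 61 individuals have income below ₹240,000.
H = 33/61 = 54.1%.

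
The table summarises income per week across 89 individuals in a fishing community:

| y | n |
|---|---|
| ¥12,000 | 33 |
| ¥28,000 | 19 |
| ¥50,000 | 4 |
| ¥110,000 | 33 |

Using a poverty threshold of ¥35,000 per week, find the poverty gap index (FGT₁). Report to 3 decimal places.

0.286

Poor units: 33×¥12,000, 19×¥28,000 (q = 52 of N = 89).
Shortfall ratios: (35000−12000)/35000 = 0.6571 (×33); (35000−28000)/35000 = 0.2000 (×19).
Σ = 25.485714. Dividing by the full population N = 89 gives P₁ = 0.286.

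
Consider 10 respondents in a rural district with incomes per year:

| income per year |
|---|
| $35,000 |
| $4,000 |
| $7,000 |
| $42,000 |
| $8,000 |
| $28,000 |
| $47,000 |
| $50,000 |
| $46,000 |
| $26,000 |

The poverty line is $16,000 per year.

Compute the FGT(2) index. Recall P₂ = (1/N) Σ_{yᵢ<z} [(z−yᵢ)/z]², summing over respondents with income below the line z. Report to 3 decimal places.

Poor units: $4,000, $7,000, $8,000 (q = 3 of N = 10).
Normalized shortfalls: (16000−4000)/16000 = 0.7500; (16000−7000)/16000 = 0.5625; (16000−8000)/16000 = 0.5000.
Squared: 0.5625; 0.3164; 0.2500.
Sum = 1.128906; P₂ = 1.128906 / 10 = 0.113.

0.113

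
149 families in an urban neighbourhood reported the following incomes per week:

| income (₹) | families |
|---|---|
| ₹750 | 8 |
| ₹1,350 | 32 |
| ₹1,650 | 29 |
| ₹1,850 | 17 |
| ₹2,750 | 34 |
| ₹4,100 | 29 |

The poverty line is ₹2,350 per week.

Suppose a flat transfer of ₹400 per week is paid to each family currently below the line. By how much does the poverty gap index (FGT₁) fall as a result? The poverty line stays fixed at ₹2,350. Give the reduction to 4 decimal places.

0.0982

Before: below the line — 8×₹750, 32×₹1,350, 29×₹1,650, 17×₹1,850; poverty gap index (FGT₁) = 0.210196.
After the ₹400 transfer: below the line — 8×₹1,150, 32×₹1,750, 29×₹2,050, 17×₹2,250; poverty gap index (FGT₁) = 0.111952.
Reduction = 0.210196 − 0.111952 = 0.0982.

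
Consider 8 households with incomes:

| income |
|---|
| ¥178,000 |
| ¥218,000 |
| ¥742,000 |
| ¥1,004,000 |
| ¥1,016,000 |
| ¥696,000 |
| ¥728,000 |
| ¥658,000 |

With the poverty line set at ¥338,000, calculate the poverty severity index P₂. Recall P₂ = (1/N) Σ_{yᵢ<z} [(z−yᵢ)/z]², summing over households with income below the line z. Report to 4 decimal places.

Below z: ¥178,000, ¥218,000 (q = 2 of N = 8).
Normalized shortfalls: (338000−178000)/338000 = 0.4734; (338000−218000)/338000 = 0.3550.
Squared: 0.2241; 0.1260.
Sum = 0.350128; P₂ = 0.350128 / 8 = 0.0438.

0.0438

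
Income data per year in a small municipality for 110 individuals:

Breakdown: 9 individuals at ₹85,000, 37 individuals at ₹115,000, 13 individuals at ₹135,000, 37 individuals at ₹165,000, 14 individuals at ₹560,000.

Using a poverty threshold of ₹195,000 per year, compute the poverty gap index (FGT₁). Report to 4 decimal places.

Poor units: 9×₹85,000, 37×₹115,000, 13×₹135,000, 37×₹165,000 (q = 96 of N = 110).
Normalized shortfalls: (195000−85000)/195000 = 0.5641 (×9); (195000−115000)/195000 = 0.4103 (×37); (195000−135000)/195000 = 0.3077 (×13); (195000−165000)/195000 = 0.1538 (×37).
Σ = 29.948718. Dividing by the full population N = 110 gives P₁ = 0.2723.

0.2723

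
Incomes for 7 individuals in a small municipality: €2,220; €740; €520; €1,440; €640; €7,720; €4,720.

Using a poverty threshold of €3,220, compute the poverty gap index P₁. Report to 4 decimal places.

Poor units: €520, €640, €740, €1,440, €2,220 (q = 5 of N = 7).
Relative gaps: (3220−520)/3220 = 0.8385; (3220−640)/3220 = 0.8012; (3220−740)/3220 = 0.7702; (3220−1440)/3220 = 0.5528; (3220−2220)/3220 = 0.3106.
Sum of shortfalls = 3.273292; P₁ averages over all N: 3.273292 / 7 = 0.4676.

0.4676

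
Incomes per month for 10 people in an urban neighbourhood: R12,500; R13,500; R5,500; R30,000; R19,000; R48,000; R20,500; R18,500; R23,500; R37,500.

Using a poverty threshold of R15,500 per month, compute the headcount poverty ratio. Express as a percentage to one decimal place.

30.0%

3 of the 10 people have income below R15,500.
H = 3/10 = 30.0%.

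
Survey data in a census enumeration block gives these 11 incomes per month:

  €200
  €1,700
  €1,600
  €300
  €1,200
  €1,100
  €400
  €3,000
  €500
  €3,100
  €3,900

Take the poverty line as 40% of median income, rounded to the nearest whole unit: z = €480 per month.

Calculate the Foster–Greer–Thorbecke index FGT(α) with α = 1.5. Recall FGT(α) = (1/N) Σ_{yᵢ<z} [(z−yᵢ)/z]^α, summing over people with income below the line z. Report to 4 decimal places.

Below the line: €200, €300, €400 (q = 3 of N = 11).
Normalized shortfalls: (480−200)/480 = 0.5833; (480−300)/480 = 0.3750; (480−400)/480 = 0.1667.
Raised to α = 1.5: 0.44553; 0.22964; 0.06804.
Sum = 0.743209; FGT(1.5) = 0.743209 / 11 = 0.0676.

0.0676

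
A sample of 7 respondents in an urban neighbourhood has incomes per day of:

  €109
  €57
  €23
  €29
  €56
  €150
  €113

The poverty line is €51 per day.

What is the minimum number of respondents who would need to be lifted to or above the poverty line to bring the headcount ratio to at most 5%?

2 of the 7 respondents are poor, so H = 2/7 = 0.286.
A headcount ratio of at most 5% allows at most ⌊0.05 × 7⌋ = 0 poor respondents.
So at least 2 − 0 = 2 must be lifted.

2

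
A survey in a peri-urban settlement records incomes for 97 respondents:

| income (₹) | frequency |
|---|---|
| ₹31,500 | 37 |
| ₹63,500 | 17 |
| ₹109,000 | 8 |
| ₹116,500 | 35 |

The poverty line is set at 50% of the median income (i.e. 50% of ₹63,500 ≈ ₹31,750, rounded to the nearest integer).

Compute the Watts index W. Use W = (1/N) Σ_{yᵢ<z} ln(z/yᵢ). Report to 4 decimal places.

Poor units: 37×₹31,500 (q = 37 of N = 97).
Log gaps: ln(31750/31500) = 0.0079 (×37).
W = 0.292492 / 97 = 0.0030.

0.0030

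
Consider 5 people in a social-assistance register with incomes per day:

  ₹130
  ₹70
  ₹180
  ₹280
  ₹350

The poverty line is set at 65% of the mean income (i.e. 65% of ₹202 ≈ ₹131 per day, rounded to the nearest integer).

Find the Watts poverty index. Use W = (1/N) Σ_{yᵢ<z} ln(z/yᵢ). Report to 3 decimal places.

0.127

Below the line: ₹70, ₹130 (q = 2 of N = 5).
ln(z/y) terms: ln(131/70) = 0.6267; ln(131/130) = 0.0077.
W = 0.634365 / 5 = 0.127.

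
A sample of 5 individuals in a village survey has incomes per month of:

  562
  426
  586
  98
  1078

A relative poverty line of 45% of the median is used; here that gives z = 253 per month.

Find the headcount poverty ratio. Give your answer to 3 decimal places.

0.200

1 of the 5 individuals have income below 253.
H = 1/5 = 0.200.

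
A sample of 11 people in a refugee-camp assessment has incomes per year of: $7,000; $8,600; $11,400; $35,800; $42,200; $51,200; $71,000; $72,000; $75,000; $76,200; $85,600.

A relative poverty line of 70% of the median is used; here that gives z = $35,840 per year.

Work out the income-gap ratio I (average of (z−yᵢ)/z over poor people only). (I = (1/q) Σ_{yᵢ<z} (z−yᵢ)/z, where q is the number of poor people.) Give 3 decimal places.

Incomes under z: $7,000, $8,600, $11,400, $35,800 (q = 4 of N = 11).
Relative gaps: 0.8047, 0.7600, 0.6819, 0.0011; sum = 2.247768.
The income-gap ratio divides by q (the poor only): 2.247768 / 4 = 0.562.

0.562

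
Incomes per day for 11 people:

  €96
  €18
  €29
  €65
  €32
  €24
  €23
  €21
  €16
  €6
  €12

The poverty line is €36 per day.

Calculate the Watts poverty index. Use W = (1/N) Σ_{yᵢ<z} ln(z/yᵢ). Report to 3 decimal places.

Below the line: €6, €12, €16, €18, €21, €23, €24, €29, €32 (q = 9 of N = 11).
ln(z/y) terms: ln(36/6) = 1.7918; ln(36/12) = 1.0986; ln(36/16) = 0.8109; ln(36/18) = 0.6931; ln(36/21) = 0.5390; ln(36/23) = 0.4480; ln(36/24) = 0.4055; ln(36/29) = 0.2162; ln(36/32) = 0.1178.
W = 6.120942 / 11 = 0.556.

0.556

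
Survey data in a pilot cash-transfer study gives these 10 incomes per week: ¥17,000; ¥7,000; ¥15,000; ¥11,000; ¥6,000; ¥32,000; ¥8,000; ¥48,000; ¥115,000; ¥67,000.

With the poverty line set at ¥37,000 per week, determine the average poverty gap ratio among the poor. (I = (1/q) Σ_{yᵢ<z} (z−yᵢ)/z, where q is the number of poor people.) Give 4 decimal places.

0.6293

Incomes under z: ¥6,000, ¥7,000, ¥8,000, ¥11,000, ¥15,000, ¥17,000, ¥32,000 (q = 7 of N = 10).
Shortfall ratios (z−y)/z: 0.8378, 0.8108, 0.7838, 0.7027, 0.5946, 0.5405, 0.1351; sum = 4.405405.
The income-gap ratio divides by q (the poor only): 4.405405 / 7 = 0.6293.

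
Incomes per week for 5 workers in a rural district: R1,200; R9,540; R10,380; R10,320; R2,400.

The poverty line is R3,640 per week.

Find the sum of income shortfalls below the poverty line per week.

R3,680

Below the line: R1,200, R2,400 (q = 2 of N = 5).
Individual gaps: 3640−1200 = 2440; 3640−2400 = 1240.
Aggregate gap = R3,680.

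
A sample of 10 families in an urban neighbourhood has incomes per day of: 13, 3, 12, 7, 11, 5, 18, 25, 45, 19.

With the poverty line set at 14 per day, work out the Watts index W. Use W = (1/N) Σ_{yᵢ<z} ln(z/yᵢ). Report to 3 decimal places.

0.373

Poor units: 3, 5, 7, 11, 12, 13 (q = 6 of N = 10).
ln(z/y) terms: ln(14/3) = 1.5404; ln(14/5) = 1.0296; ln(14/7) = 0.6931; ln(14/11) = 0.2412; ln(14/12) = 0.1542; ln(14/13) = 0.0741.
W = 3.732632 / 10 = 0.373.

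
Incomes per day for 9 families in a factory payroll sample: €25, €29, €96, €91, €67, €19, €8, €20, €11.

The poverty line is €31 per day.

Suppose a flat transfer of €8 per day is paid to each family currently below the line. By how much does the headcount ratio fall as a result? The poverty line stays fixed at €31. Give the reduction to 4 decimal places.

0.2222

Before: below the line — €8, €11, €19, €20, €25, €29; headcount ratio = 0.666667.
After the €8 transfer: below the line — €16, €19, €27, €28; headcount ratio = 0.444444.
Reduction = 0.666667 − 0.444444 = 0.2222.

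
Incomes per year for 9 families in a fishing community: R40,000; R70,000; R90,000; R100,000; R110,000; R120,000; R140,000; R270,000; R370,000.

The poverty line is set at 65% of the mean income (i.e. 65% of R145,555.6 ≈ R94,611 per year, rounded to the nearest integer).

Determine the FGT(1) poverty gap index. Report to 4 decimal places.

Below the line: R40,000, R70,000, R90,000 (q = 3 of N = 9).
Shortfall ratios: (94611−40000)/94611 = 0.5772; (94611−70000)/94611 = 0.2601; (94611−90000)/94611 = 0.0487.
Sum of shortfalls = 0.886081; P₁ averages over all N: 0.886081 / 9 = 0.0985.

0.0985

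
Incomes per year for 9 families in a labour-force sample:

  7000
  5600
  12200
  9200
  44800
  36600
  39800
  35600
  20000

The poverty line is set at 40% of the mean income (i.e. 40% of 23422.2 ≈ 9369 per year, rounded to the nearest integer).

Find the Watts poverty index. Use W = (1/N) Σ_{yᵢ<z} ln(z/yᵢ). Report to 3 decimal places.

0.092

Below the line: 5600, 7000, 9200 (q = 3 of N = 9).
ln(z/y) terms: ln(9369/5600) = 0.5146; ln(9369/7000) = 0.2915; ln(9369/9200) = 0.0182.
W = 0.824339 / 9 = 0.092.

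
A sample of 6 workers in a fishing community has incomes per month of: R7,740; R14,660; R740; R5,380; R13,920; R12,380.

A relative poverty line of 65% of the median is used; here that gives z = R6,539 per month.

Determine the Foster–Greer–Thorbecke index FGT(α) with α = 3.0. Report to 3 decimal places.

0.117

Below the line: R740, R5,380 (q = 2 of N = 6).
Shortfall ratios: (6539−740)/6539 = 0.8868; (6539−5380)/6539 = 0.1772.
Raised to α = 3.0: 0.69747; 0.00557.
Sum = 0.703038; FGT(3.0) = 0.703038 / 6 = 0.117.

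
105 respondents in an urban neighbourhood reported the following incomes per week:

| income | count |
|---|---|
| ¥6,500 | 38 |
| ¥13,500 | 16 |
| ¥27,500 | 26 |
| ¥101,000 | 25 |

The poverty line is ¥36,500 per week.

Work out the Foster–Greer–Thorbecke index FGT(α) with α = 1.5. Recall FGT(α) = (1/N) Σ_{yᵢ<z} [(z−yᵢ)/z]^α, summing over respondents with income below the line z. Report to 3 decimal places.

Below the line: 38×¥6,500, 16×¥13,500, 26×¥27,500 (q = 80 of N = 105).
Shortfall ratios: (36500−6500)/36500 = 0.8219 (×38); (36500−13500)/36500 = 0.6301 (×16); (36500−27500)/36500 = 0.2466 (×26).
Raised to α = 1.5: 0.74515 (×38); 0.50021 (×16); 0.12244 (×26).
Sum = 39.502437; FGT(1.5) = 39.502437 / 105 = 0.376.

0.376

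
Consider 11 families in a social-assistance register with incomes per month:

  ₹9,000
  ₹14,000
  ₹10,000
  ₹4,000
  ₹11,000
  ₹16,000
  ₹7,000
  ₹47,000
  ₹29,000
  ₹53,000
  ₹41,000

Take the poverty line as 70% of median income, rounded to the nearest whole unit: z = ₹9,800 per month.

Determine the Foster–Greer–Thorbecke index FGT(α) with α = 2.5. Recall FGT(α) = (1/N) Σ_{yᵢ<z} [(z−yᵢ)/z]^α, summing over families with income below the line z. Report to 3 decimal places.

Below the line: ₹4,000, ₹7,000, ₹9,000 (q = 3 of N = 11).
Gap ratios (z−y)/z: (9800−4000)/9800 = 0.5918; (9800−7000)/9800 = 0.2857; (9800−9000)/9800 = 0.0816.
Raised to α = 2.5: 0.26947; 0.04363; 0.00190.
Sum = 0.315005; FGT(2.5) = 0.315005 / 11 = 0.029.

0.029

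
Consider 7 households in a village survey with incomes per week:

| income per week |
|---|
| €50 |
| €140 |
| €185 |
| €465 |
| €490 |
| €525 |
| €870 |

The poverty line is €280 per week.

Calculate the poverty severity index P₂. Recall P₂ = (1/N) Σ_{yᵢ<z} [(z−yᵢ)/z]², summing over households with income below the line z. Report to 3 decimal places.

Poor units: €50, €140, €185 (q = 3 of N = 7).
Gap ratios (z−y)/z: (280−50)/280 = 0.8214; (280−140)/280 = 0.5000; (280−185)/280 = 0.3393.
Squared: 0.6747; 0.2500; 0.1151.
Sum = 1.039860; P₂ = 1.039860 / 7 = 0.149.

0.149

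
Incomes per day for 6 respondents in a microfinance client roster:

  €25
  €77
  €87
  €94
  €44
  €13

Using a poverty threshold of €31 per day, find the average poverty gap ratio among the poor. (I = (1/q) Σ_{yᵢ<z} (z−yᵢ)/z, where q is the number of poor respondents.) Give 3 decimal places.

Below z: €13, €25 (q = 2 of N = 6).
Relative gaps: 0.5806, 0.1935; sum = 0.774194.
I averages over the q = 2 poor units only: 0.774194 / 2 = 0.387.

0.387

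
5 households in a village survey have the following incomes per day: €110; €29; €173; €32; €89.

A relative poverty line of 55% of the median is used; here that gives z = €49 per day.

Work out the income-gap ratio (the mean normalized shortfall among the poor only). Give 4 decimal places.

Poor units: €29, €32 (q = 2 of N = 5).
Relative gaps: 0.4082, 0.3469; sum = 0.755102.
The income-gap ratio divides by q (the poor only): 0.755102 / 2 = 0.3776.

0.3776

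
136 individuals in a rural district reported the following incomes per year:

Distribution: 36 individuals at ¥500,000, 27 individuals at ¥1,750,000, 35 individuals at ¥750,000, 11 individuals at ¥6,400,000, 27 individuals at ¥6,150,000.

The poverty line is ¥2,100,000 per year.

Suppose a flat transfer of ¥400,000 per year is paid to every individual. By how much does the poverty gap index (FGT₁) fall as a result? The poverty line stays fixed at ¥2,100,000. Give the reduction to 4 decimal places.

Before: below the line — 36×¥500,000, 35×¥750,000, 27×¥1,750,000; poverty gap index (FGT₁) = 0.400210.
After the ¥400,000 transfer: below the line — 36×¥900,000, 35×¥1,150,000; poverty gap index (FGT₁) = 0.267682.
Reduction = 0.400210 − 0.267682 = 0.1325.

0.1325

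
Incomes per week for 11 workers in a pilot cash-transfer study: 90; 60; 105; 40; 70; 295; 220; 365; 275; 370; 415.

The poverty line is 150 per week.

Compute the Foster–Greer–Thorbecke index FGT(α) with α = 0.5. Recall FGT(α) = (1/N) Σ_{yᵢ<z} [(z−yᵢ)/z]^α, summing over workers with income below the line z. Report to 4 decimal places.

0.3219

Below z: 40, 60, 70, 90, 105 (q = 5 of N = 11).
Normalized shortfalls: (150−40)/150 = 0.7333; (150−60)/150 = 0.6000; (150−70)/150 = 0.5333; (150−90)/150 = 0.4000; (150−105)/150 = 0.3000.
Raised to α = 0.5: 0.85635; 0.77460; 0.73030; 0.63246; 0.54772.
Sum = 3.541420; FGT(0.5) = 3.541420 / 11 = 0.3219.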